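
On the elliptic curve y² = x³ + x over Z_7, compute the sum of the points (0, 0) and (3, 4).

(5, 5)

(0, 0) + (3, 4). λ = (4 - 0)/(3 - 0) ≡ 4/3 mod 7. 3⁻¹ ≡ 5 (mod 7), so λ ≡ 6.
  x = λ² - 0 - 3 = 36 - 3 ≡ 5; y = λ·(0 - 5) - 0 ≡ 5. → (5, 5)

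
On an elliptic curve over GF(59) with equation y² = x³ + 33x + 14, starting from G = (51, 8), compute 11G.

(3, 9)

Repeated addition: build up to 11G.
2G: tangent at (51, 8): λ = (3·51² + 33)/(2·8) ≡ 48/16. 16⁻¹ ≡ 48 (mod 59), so λ ≡ 48·48 ≡ 3.
  x = λ² - 51 - 51 = 9 - 102 ≡ 25; y = λ·(51 - 25) - 8 ≡ 11. → (25, 11)
3G: (25, 11) + (51, 8). λ = (8 - 11)/(51 - 25) ≡ 56/26 mod 59. 26⁻¹ ≡ 25 (mod 59) since 26·25 = 650 ≡ 1, so λ ≡ 43.
  x = λ² - 25 - 51 = 1849 - 76 ≡ 3; y = λ·(25 - 3) - 11 ≡ 50. → (3, 50)
4G: (3, 50) + (51, 8). λ = (8 - 50)/(51 - 3) ≡ 17/48 mod 59. 48⁻¹ ≡ 16 (mod 59) since 48·16 = 768 ≡ 1, so λ ≡ 36.
  x = λ² - 3 - 51 = 1296 - 54 ≡ 3; y = λ·(3 - 3) - 50 ≡ 9. → (3, 9)
5G: (3, 9) + (51, 8). λ = (8 - 9)/(51 - 3) ≡ 58/48 mod 59. 48⁻¹ ≡ 16 (mod 59), so λ ≡ 43.
  x = λ² - 3 - 51 = 1849 - 54 ≡ 25; y = λ·(3 - 25) - 9 ≡ 48. → (25, 48)
6G: (25, 48) + (51, 8). λ = (8 - 48)/(51 - 25) ≡ 19/26 mod 59. 26⁻¹ ≡ 25 (mod 59), so λ ≡ 3.
  x = λ² - 25 - 51 = 9 - 76 ≡ 51; y = λ·(25 - 51) - 48 ≡ 51. → (51, 51)
7G: (51, 51) + (51, 8): same x and y₁ ≡ -y₂, so the sum is O.
8G: O + (51, 8) = (51, 8) (identity).
9G: tangent at (51, 8): λ = (3·51² + 33)/(2·8) ≡ 48/16. 16⁻¹ ≡ 48 (mod 59), so λ ≡ 48·48 ≡ 3.
  x = λ² - 51 - 51 = 9 - 102 ≡ 25; y = λ·(51 - 25) - 8 ≡ 11. → (25, 11)
10G: (25, 11) + (51, 8). λ = (8 - 11)/(51 - 25) ≡ 56/26 mod 59. 26⁻¹ ≡ 25 (mod 59), so λ ≡ 43.
  x = λ² - 25 - 51 = 1849 - 76 ≡ 3; y = λ·(25 - 3) - 11 ≡ 50. → (3, 50)
11G: (3, 50) + (51, 8). λ = (8 - 50)/(51 - 3) ≡ 17/48 mod 59. 48⁻¹ ≡ 16 (mod 59), so λ ≡ 36.
  x = λ² - 3 - 51 = 1296 - 54 ≡ 3; y = λ·(3 - 3) - 50 ≡ 9. → (3, 9)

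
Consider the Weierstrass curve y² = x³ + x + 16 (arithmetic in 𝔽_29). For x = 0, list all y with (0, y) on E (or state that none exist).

4, 25

x³ + 1x + 16 = 16 ≡ 16 (mod 29).
Square roots of 16 mod 29: 4 and 25 (since 4² = 16 ≡ 16).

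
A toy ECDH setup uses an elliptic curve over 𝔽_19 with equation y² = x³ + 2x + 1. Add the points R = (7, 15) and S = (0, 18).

(7, 15) + (0, 18). λ = (18 - 15)/(0 - 7) ≡ 3/12 mod 19. 12⁻¹ ≡ 8 (mod 19), so λ ≡ 5.
  x = λ² - 7 - 0 = 25 - 7 ≡ 18; y = λ·(7 - 18) - 15 ≡ 6. → (18, 6)

(18, 6)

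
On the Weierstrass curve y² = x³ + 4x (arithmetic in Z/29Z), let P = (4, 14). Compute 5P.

Double-and-add on 5 = (101)₂. Start with P = (4, 14) for the leading 1-bit.
double: tangent at (4, 14): λ = (3·4² + 4)/(2·14) ≡ 23/28. 28⁻¹ ≡ 28 (mod 29) since 28·28 = 784 ≡ 1, so λ ≡ 23·28 ≡ 6.
  x = λ² - 4 - 4 = 36 - 8 ≡ 28; y = λ·(4 - 28) - 14 ≡ 16. → (28, 16)
double: tangent at (28, 16): λ = (3·28² + 4)/(2·16) ≡ 7/3. 3⁻¹ ≡ 10 (mod 29), so λ ≡ 7·10 ≡ 12.
  x = λ² - 28 - 28 = 144 - 56 ≡ 1; y = λ·(28 - 1) - 16 ≡ 18. → (1, 18)
add P: (1, 18) + (4, 14). λ = (14 - 18)/(4 - 1) ≡ 25/3 mod 29. 3⁻¹ ≡ 10 (mod 29), so λ ≡ 18.
  x = λ² - 1 - 4 = 324 - 5 ≡ 0; y = λ·(1 - 0) - 18 ≡ 0. → (0, 0)

(0, 0)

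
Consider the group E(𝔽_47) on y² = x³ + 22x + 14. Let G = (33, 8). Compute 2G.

tangent at (33, 8): λ = (3·33² + 22)/(2·8) ≡ 46/16. 16⁻¹ ≡ 3 (mod 47), so λ ≡ 46·3 ≡ 44.
  x = λ² - 33 - 33 = 1936 - 66 ≡ 37; y = λ·(33 - 37) - 8 ≡ 4. → (37, 4)

(37, 4)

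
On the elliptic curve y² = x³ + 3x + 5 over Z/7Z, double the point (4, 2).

(1, 3)

tangent at (4, 2): λ = (3·4² + 3)/(2·2) ≡ 2/4. 4⁻¹ ≡ 2 (mod 7) since 4·2 = 8 ≡ 1, so λ ≡ 2·2 ≡ 4.
  x = λ² - 4 - 4 = 16 - 8 ≡ 1; y = λ·(4 - 1) - 2 ≡ 3. → (1, 3)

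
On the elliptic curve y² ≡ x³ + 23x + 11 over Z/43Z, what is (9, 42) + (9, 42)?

(41, 0)

tangent at (9, 42): λ = (3·9² + 23)/(2·42) ≡ 8/41. 41⁻¹ ≡ 21 (mod 43) since 41·21 = 861 ≡ 1, so λ ≡ 8·21 ≡ 39.
  x = λ² - 9 - 9 = 1521 - 18 ≡ 41; y = λ·(9 - 41) - 42 ≡ 0. → (41, 0)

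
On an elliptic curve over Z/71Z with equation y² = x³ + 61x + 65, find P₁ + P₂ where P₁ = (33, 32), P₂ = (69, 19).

(33, 32) + (69, 19). λ = (19 - 32)/(69 - 33) ≡ 58/36 mod 71. 36⁻¹ ≡ 2 (mod 71), so λ ≡ 45.
  x = λ² - 33 - 69 = 2025 - 102 ≡ 6; y = λ·(33 - 6) - 32 ≡ 47. → (6, 47)

(6, 47)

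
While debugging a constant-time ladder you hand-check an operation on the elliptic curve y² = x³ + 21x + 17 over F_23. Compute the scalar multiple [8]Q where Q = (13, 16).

Repeated addition: build up to 8Q.
2Q: tangent at (13, 16): λ = (3·13² + 21)/(2·16) ≡ 22/9. 9⁻¹ ≡ 18 (mod 23), so λ ≡ 22·18 ≡ 5.
  x = λ² - 13 - 13 = 25 - 26 ≡ 22; y = λ·(13 - 22) - 16 ≡ 8. → (22, 8)
3Q: (22, 8) + (13, 16). λ = (16 - 8)/(13 - 22) ≡ 8/14 mod 23. 14⁻¹ ≡ 5 (mod 23) since 14·5 = 70 ≡ 1, so λ ≡ 17.
  x = λ² - 22 - 13 = 289 - 35 ≡ 1; y = λ·(22 - 1) - 8 ≡ 4. → (1, 4)
4Q: (1, 4) + (13, 16). λ = (16 - 4)/(13 - 1) ≡ 12/12 mod 23. 12⁻¹ ≡ 2 (mod 23) since 12·2 = 24 ≡ 1, so λ ≡ 1.
  x = λ² - 1 - 13 = 1 - 14 ≡ 10; y = λ·(1 - 10) - 4 ≡ 10. → (10, 10)
5Q: (10, 10) + (13, 16). λ = (16 - 10)/(13 - 10) ≡ 6/3 mod 23. 3⁻¹ ≡ 8 (mod 23) since 3·8 = 24 ≡ 1, so λ ≡ 2.
  x = λ² - 10 - 13 = 4 - 23 ≡ 4; y = λ·(10 - 4) - 10 ≡ 2. → (4, 2)
6Q: (4, 2) + (13, 16). λ = (16 - 2)/(13 - 4) ≡ 14/9 mod 23. 9⁻¹ ≡ 18 (mod 23), so λ ≡ 22.
  x = λ² - 4 - 13 = 484 - 17 ≡ 7; y = λ·(4 - 7) - 2 ≡ 1. → (7, 1)
7Q: (7, 1) + (13, 16). λ = (16 - 1)/(13 - 7) ≡ 15/6 mod 23. 6⁻¹ ≡ 4 (mod 23) since 6·4 = 24 ≡ 1, so λ ≡ 14.
  x = λ² - 7 - 13 = 196 - 20 ≡ 15; y = λ·(7 - 15) - 1 ≡ 2. → (15, 2)
8Q: (15, 2) + (13, 16). λ = (16 - 2)/(13 - 15) ≡ 14/21 mod 23. 21⁻¹ ≡ 11 (mod 23), so λ ≡ 16.
  x = λ² - 15 - 13 = 256 - 28 ≡ 21; y = λ·(15 - 21) - 2 ≡ 17. → (21, 17)

(21, 17)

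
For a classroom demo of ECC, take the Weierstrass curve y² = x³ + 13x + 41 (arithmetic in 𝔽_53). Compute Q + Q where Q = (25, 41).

(14, 30)

tangent at (25, 41): λ = (3·25² + 13)/(2·41) ≡ 33/29. 29⁻¹ ≡ 11 (mod 53), so λ ≡ 33·11 ≡ 45.
  x = λ² - 25 - 25 = 2025 - 50 ≡ 14; y = λ·(25 - 14) - 41 ≡ 30. → (14, 30)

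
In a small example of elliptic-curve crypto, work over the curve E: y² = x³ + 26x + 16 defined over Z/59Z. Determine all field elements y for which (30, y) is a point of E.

x³ + 26x + 16 = 27796 ≡ 7 (mod 59).
Square roots of 7 mod 59: 19 and 40 (since 19² = 361 ≡ 7).

19, 40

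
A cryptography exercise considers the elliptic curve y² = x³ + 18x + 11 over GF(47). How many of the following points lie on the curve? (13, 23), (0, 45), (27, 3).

(13, 23): 23² ≡ 12, rhs ≡ 45 → off.
(0, 45): 45² ≡ 4, rhs ≡ 11 → off.
(27, 3): 3² ≡ 9, rhs ≡ 17 → off.

0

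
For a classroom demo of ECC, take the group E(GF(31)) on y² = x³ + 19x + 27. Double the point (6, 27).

tangent at (6, 27): λ = (3·6² + 19)/(2·27) ≡ 3/23. 23⁻¹ ≡ 27 (mod 31), so λ ≡ 3·27 ≡ 19.
  x = λ² - 6 - 6 = 361 - 12 ≡ 8; y = λ·(6 - 8) - 27 ≡ 28. → (8, 28)

(8, 28)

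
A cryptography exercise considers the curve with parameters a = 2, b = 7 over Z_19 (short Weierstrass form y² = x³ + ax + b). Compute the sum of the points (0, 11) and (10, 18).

(15, 7)

(0, 11) + (10, 18). λ = (18 - 11)/(10 - 0) ≡ 7/10 mod 19. 10⁻¹ ≡ 2 (mod 19) since 10·2 = 20 ≡ 1, so λ ≡ 14.
  x = λ² - 0 - 10 = 196 - 10 ≡ 15; y = λ·(0 - 15) - 11 ≡ 7. → (15, 7)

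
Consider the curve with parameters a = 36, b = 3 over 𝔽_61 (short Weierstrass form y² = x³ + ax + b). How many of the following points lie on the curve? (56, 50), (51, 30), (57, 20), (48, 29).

1

(56, 50): 50² ≡ 60, rhs ≡ 3 → off.
(51, 30): 30² ≡ 46, rhs ≡ 46 → on.
(57, 20): 20² ≡ 34, rhs ≡ 39 → off.
(48, 29): 29² ≡ 48, rhs ≡ 22 → off.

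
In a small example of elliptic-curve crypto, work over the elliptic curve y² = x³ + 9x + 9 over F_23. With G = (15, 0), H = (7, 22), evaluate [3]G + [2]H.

(14, 2)

First 3G:
Repeated addition: build up to 3G.
2G: (15, 0) + (15, 0): same x and y₁ ≡ -y₂, so the sum is the point at infinity.
3G: the point at infinity + (15, 0) = (15, 0) (identity).
3G = (15, 0).
Next 2H:
Repeated addition: build up to 2H.
2H: tangent at (7, 22): λ = (3·7² + 9)/(2·22) ≡ 18/21. 21⁻¹ ≡ 11 (mod 23) since 21·11 = 231 ≡ 1, so λ ≡ 18·11 ≡ 14.
  x = λ² - 7 - 7 = 196 - 14 ≡ 21; y = λ·(7 - 21) - 22 ≡ 12. → (21, 12)
2H = (21, 12).
Finally 3G + 2H:
(15, 0) + (21, 12). λ = (12 - 0)/(21 - 15) ≡ 12/6 mod 23. 6⁻¹ ≡ 4 (mod 23), so λ ≡ 2.
  x = λ² - 15 - 21 = 4 - 36 ≡ 14; y = λ·(15 - 14) - 0 ≡ 2. → (14, 2)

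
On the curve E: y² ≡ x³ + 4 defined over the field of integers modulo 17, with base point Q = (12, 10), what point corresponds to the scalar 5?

Double-and-add on 5 = (101)₂. Start with Q = (12, 10) for the leading 1-bit.
double: tangent at (12, 10): λ = (3·12² + 0)/(2·10) ≡ 7/3. 3⁻¹ ≡ 6 (mod 17), so λ ≡ 7·6 ≡ 8.
  x = λ² - 12 - 12 = 64 - 24 ≡ 6; y = λ·(12 - 6) - 10 ≡ 4. → (6, 4)
double: tangent at (6, 4): λ = (3·6² + 0)/(2·4) ≡ 6/8. 8⁻¹ ≡ 15 (mod 17), so λ ≡ 6·15 ≡ 5.
  x = λ² - 6 - 6 = 25 - 12 ≡ 13; y = λ·(6 - 13) - 4 ≡ 12. → (13, 12)
add Q: (13, 12) + (12, 10). λ = (10 - 12)/(12 - 13) ≡ 15/16 mod 17. 16⁻¹ ≡ 16 (mod 17), so λ ≡ 2.
  x = λ² - 13 - 12 = 4 - 25 ≡ 13; y = λ·(13 - 13) - 12 ≡ 5. → (13, 5)

(13, 5)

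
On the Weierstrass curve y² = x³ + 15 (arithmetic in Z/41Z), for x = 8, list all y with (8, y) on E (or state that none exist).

x³ + 0x + 15 = 527 ≡ 35 (mod 41).
35 is a non-residue mod 41; no y exists.

none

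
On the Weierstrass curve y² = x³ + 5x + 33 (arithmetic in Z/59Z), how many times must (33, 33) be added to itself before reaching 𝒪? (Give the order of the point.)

11

2P: tangent at (33, 33): λ = (3·33² + 5)/(2·33) ≡ 27/7. 7⁻¹ ≡ 17 (mod 59) since 7·17 = 119 ≡ 1, so λ ≡ 27·17 ≡ 46.
  x = λ² - 33 - 33 = 2116 - 66 ≡ 44; y = λ·(33 - 44) - 33 ≡ 51. → (44, 51)
3P: (44, 51) + (33, 33). λ = (33 - 51)/(33 - 44) ≡ 41/48 mod 59. 48⁻¹ ≡ 16 (mod 59) since 48·16 = 768 ≡ 1, so λ ≡ 7.
  x = λ² - 44 - 33 = 49 - 77 ≡ 31; y = λ·(44 - 31) - 51 ≡ 40. → (31, 40)
4P: (31, 40) + (33, 33). λ = (33 - 40)/(33 - 31) ≡ 52/2 mod 59. 2⁻¹ ≡ 30 (mod 59), so λ ≡ 26.
  x = λ² - 31 - 33 = 676 - 64 ≡ 22; y = λ·(31 - 22) - 40 ≡ 17. → (22, 17)
5P: (22, 17) + (33, 33). λ = (33 - 17)/(33 - 22) ≡ 16/11 mod 59. 11⁻¹ ≡ 43 (mod 59), so λ ≡ 39.
  x = λ² - 22 - 33 = 1521 - 55 ≡ 50; y = λ·(22 - 50) - 17 ≡ 12. → (50, 12)
6P: (50, 12) + (33, 33). λ = (33 - 12)/(33 - 50) ≡ 21/42 mod 59. 42⁻¹ ≡ 52 (mod 59) since 42·52 = 2184 ≡ 1, so λ ≡ 30.
  x = λ² - 50 - 33 = 900 - 83 ≡ 50; y = λ·(50 - 50) - 12 ≡ 47. → (50, 47)
7P: (50, 47) + (33, 33). λ = (33 - 47)/(33 - 50) ≡ 45/42 mod 59. 42⁻¹ ≡ 52 (mod 59) since 42·52 = 2184 ≡ 1, so λ ≡ 39.
  x = λ² - 50 - 33 = 1521 - 83 ≡ 22; y = λ·(50 - 22) - 47 ≡ 42. → (22, 42)
8P: (22, 42) + (33, 33). λ = (33 - 42)/(33 - 22) ≡ 50/11 mod 59. 11⁻¹ ≡ 43 (mod 59), so λ ≡ 26.
  x = λ² - 22 - 33 = 676 - 55 ≡ 31; y = λ·(22 - 31) - 42 ≡ 19. → (31, 19)
9P: (31, 19) + (33, 33). λ = (33 - 19)/(33 - 31) ≡ 14/2 mod 59. 2⁻¹ ≡ 30 (mod 59), so λ ≡ 7.
  x = λ² - 31 - 33 = 49 - 64 ≡ 44; y = λ·(31 - 44) - 19 ≡ 8. → (44, 8)
10P: (44, 8) + (33, 33). λ = (33 - 8)/(33 - 44) ≡ 25/48 mod 59. 48⁻¹ ≡ 16 (mod 59) since 48·16 = 768 ≡ 1, so λ ≡ 46.
  x = λ² - 44 - 33 = 2116 - 77 ≡ 33; y = λ·(44 - 33) - 8 ≡ 26. → (33, 26)
11P: (33, 26) + (33, 33): same x and y₁ ≡ -y₂, so the sum is 𝒪.
11P = 𝒪, so the order is 11.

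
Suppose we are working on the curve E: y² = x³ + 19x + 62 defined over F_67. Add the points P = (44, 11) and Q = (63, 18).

(44, 11) + (63, 18). λ = (18 - 11)/(63 - 44) ≡ 7/19 mod 67. 19⁻¹ ≡ 60 (mod 67) since 19·60 = 1140 ≡ 1, so λ ≡ 18.
  x = λ² - 44 - 63 = 324 - 107 ≡ 16; y = λ·(44 - 16) - 11 ≡ 24. → (16, 24)

(16, 24)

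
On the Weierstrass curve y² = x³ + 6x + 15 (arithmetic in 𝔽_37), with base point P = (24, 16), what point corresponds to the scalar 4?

Repeated addition: build up to 4P.
2P: tangent at (24, 16): λ = (3·24² + 6)/(2·16) ≡ 32/32. 32⁻¹ ≡ 22 (mod 37) since 32·22 = 704 ≡ 1, so λ ≡ 32·22 ≡ 1.
  x = λ² - 24 - 24 = 1 - 48 ≡ 27; y = λ·(24 - 27) - 16 ≡ 18. → (27, 18)
3P: (27, 18) + (24, 16). λ = (16 - 18)/(24 - 27) ≡ 35/34 mod 37. 34⁻¹ ≡ 12 (mod 37) since 34·12 = 408 ≡ 1, so λ ≡ 13.
  x = λ² - 27 - 24 = 169 - 51 ≡ 7; y = λ·(27 - 7) - 18 ≡ 20. → (7, 20)
4P: (7, 20) + (24, 16). λ = (16 - 20)/(24 - 7) ≡ 33/17 mod 37. 17⁻¹ ≡ 24 (mod 37), so λ ≡ 15.
  x = λ² - 7 - 24 = 225 - 31 ≡ 9; y = λ·(7 - 9) - 20 ≡ 24. → (9, 24)

(9, 24)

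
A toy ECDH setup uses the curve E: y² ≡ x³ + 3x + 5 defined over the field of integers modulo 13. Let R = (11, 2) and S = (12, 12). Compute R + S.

(12, 1)

(11, 2) + (12, 12). λ = (12 - 2)/(12 - 11) ≡ 10/1 mod 13. 1⁻¹ ≡ 1 (mod 13), so λ ≡ 10.
  x = λ² - 11 - 12 = 100 - 23 ≡ 12; y = λ·(11 - 12) - 2 ≡ 1. → (12, 1)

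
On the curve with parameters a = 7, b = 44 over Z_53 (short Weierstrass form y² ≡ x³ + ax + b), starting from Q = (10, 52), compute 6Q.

(12, 52)

Repeated addition: build up to 6Q.
2Q: tangent at (10, 52): λ = (3·10² + 7)/(2·52) ≡ 42/51. 51⁻¹ ≡ 26 (mod 53) since 51·26 = 1326 ≡ 1, so λ ≡ 42·26 ≡ 32.
  x = λ² - 10 - 10 = 1024 - 20 ≡ 50; y = λ·(10 - 50) - 52 ≡ 46. → (50, 46)
3Q: (50, 46) + (10, 52). λ = (52 - 46)/(10 - 50) ≡ 6/13 mod 53. 13⁻¹ ≡ 49 (mod 53) since 13·49 = 637 ≡ 1, so λ ≡ 29.
  x = λ² - 50 - 10 = 841 - 60 ≡ 39; y = λ·(50 - 39) - 46 ≡ 8. → (39, 8)
4Q: (39, 8) + (10, 52). λ = (52 - 8)/(10 - 39) ≡ 44/24 mod 53. 24⁻¹ ≡ 42 (mod 53), so λ ≡ 46.
  x = λ² - 39 - 10 = 2116 - 49 ≡ 0; y = λ·(39 - 0) - 8 ≡ 37. → (0, 37)
5Q: (0, 37) + (10, 52). λ = (52 - 37)/(10 - 0) ≡ 15/10 mod 53. 10⁻¹ ≡ 16 (mod 53) since 10·16 = 160 ≡ 1, so λ ≡ 28.
  x = λ² - 0 - 10 = 784 - 10 ≡ 32; y = λ·(0 - 32) - 37 ≡ 21. → (32, 21)
6Q: (32, 21) + (10, 52). λ = (52 - 21)/(10 - 32) ≡ 31/31 mod 53. 31⁻¹ ≡ 12 (mod 53), so λ ≡ 1.
  x = λ² - 32 - 10 = 1 - 42 ≡ 12; y = λ·(32 - 12) - 21 ≡ 52. → (12, 52)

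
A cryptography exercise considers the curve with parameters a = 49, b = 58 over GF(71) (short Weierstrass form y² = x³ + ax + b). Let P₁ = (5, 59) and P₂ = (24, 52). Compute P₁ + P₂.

(62, 33)

(5, 59) + (24, 52). λ = (52 - 59)/(24 - 5) ≡ 64/19 mod 71. 19⁻¹ ≡ 15 (mod 71) since 19·15 = 285 ≡ 1, so λ ≡ 37.
  x = λ² - 5 - 24 = 1369 - 29 ≡ 62; y = λ·(5 - 62) - 59 ≡ 33. → (62, 33)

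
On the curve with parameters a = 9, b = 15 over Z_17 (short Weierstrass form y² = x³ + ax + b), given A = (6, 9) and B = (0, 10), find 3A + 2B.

First 3A:
Repeated addition: build up to 3A.
2A: tangent at (6, 9): λ = (3·6² + 9)/(2·9) ≡ 15/1. 1⁻¹ ≡ 1 (mod 17) since 1·1 = 1 ≡ 1, so λ ≡ 15·1 ≡ 15.
  x = λ² - 6 - 6 = 225 - 12 ≡ 9; y = λ·(6 - 9) - 9 ≡ 14. → (9, 14)
3A: (9, 14) + (6, 9). λ = (9 - 14)/(6 - 9) ≡ 12/14 mod 17. 14⁻¹ ≡ 11 (mod 17), so λ ≡ 13.
  x = λ² - 9 - 6 = 169 - 15 ≡ 1; y = λ·(9 - 1) - 14 ≡ 5. → (1, 5)
3A = (1, 5).
Next 2B:
Repeated addition: build up to 2B.
2B: tangent at (0, 10): λ = (3·0² + 9)/(2·10) ≡ 9/3. 3⁻¹ ≡ 6 (mod 17), so λ ≡ 9·6 ≡ 3.
  x = λ² - 0 - 0 = 9 - 0 ≡ 9; y = λ·(0 - 9) - 10 ≡ 14. → (9, 14)
2B = (9, 14).
Finally 3A + 2B:
(1, 5) + (9, 14). λ = (14 - 5)/(9 - 1) ≡ 9/8 mod 17. 8⁻¹ ≡ 15 (mod 17) since 8·15 = 120 ≡ 1, so λ ≡ 16.
  x = λ² - 1 - 9 = 256 - 10 ≡ 8; y = λ·(1 - 8) - 5 ≡ 2. → (8, 2)

(8, 2)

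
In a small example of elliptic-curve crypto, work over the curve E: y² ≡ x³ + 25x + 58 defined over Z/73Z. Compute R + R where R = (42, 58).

tangent at (42, 58): λ = (3·42² + 25)/(2·58) ≡ 61/43. 43⁻¹ ≡ 17 (mod 73), so λ ≡ 61·17 ≡ 15.
  x = λ² - 42 - 42 = 225 - 84 ≡ 68; y = λ·(42 - 68) - 58 ≡ 63. → (68, 63)

(68, 63)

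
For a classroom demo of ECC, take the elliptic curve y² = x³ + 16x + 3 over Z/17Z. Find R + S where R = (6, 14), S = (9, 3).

(6, 14) + (9, 3). λ = (3 - 14)/(9 - 6) ≡ 6/3 mod 17. 3⁻¹ ≡ 6 (mod 17) since 3·6 = 18 ≡ 1, so λ ≡ 2.
  x = λ² - 6 - 9 = 4 - 15 ≡ 6; y = λ·(6 - 6) - 14 ≡ 3. → (6, 3)

(6, 3)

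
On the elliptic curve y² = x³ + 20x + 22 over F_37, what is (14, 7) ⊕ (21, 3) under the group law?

(14, 7) + (21, 3). λ = (3 - 7)/(21 - 14) ≡ 33/7 mod 37. 7⁻¹ ≡ 16 (mod 37) since 7·16 = 112 ≡ 1, so λ ≡ 10.
  x = λ² - 14 - 21 = 100 - 35 ≡ 28; y = λ·(14 - 28) - 7 ≡ 1. → (28, 1)

(28, 1)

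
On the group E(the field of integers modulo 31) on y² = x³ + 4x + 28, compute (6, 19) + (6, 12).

O

The two points share x = 6 and their y-coordinates satisfy 19 + 12 ≡ 0 (mod 31), so they are inverses. Their sum is O.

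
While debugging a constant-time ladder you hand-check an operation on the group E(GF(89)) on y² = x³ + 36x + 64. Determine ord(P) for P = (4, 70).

10

2P: tangent at (4, 70): λ = (3·4² + 36)/(2·70) ≡ 84/51. 51⁻¹ ≡ 7 (mod 89), so λ ≡ 84·7 ≡ 54.
  x = λ² - 4 - 4 = 2916 - 8 ≡ 60; y = λ·(4 - 60) - 70 ≡ 21. → (60, 21)
3P: (60, 21) + (4, 70). λ = (70 - 21)/(4 - 60) ≡ 49/33 mod 89. 33⁻¹ ≡ 27 (mod 89) since 33·27 = 891 ≡ 1, so λ ≡ 77.
  x = λ² - 60 - 4 = 5929 - 64 ≡ 80; y = λ·(60 - 80) - 21 ≡ 41. → (80, 41)
4P: (80, 41) + (4, 70). λ = (70 - 41)/(4 - 80) ≡ 29/13 mod 89. 13⁻¹ ≡ 48 (mod 89), so λ ≡ 57.
  x = λ² - 80 - 4 = 3249 - 84 ≡ 50; y = λ·(80 - 50) - 41 ≡ 67. → (50, 67)
5P: (50, 67) + (4, 70). λ = (70 - 67)/(4 - 50) ≡ 3/43 mod 89. 43⁻¹ ≡ 29 (mod 89), so λ ≡ 87.
  x = λ² - 50 - 4 = 7569 - 54 ≡ 39; y = λ·(50 - 39) - 67 ≡ 0. → (39, 0)
6P: (39, 0) + (4, 70). λ = (70 - 0)/(4 - 39) ≡ 70/54 mod 89. 54⁻¹ ≡ 61 (mod 89), so λ ≡ 87.
  x = λ² - 39 - 4 = 7569 - 43 ≡ 50; y = λ·(39 - 50) - 0 ≡ 22. → (50, 22)
7P: (50, 22) + (4, 70). λ = (70 - 22)/(4 - 50) ≡ 48/43 mod 89. 43⁻¹ ≡ 29 (mod 89), so λ ≡ 57.
  x = λ² - 50 - 4 = 3249 - 54 ≡ 80; y = λ·(50 - 80) - 22 ≡ 48. → (80, 48)
8P: (80, 48) + (4, 70). λ = (70 - 48)/(4 - 80) ≡ 22/13 mod 89. 13⁻¹ ≡ 48 (mod 89), so λ ≡ 77.
  x = λ² - 80 - 4 = 5929 - 84 ≡ 60; y = λ·(80 - 60) - 48 ≡ 68. → (60, 68)
9P: (60, 68) + (4, 70). λ = (70 - 68)/(4 - 60) ≡ 2/33 mod 89. 33⁻¹ ≡ 27 (mod 89) since 33·27 = 891 ≡ 1, so λ ≡ 54.
  x = λ² - 60 - 4 = 2916 - 64 ≡ 4; y = λ·(60 - 4) - 68 ≡ 19. → (4, 19)
10P: (4, 19) + (4, 70): same x and y₁ ≡ -y₂, so the sum is O.
10P = O, so the order is 10.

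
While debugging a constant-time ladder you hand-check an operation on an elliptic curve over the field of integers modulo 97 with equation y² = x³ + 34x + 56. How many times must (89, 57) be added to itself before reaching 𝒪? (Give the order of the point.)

2P: tangent at (89, 57): λ = (3·89² + 34)/(2·57) ≡ 32/17. 17⁻¹ ≡ 40 (mod 97) since 17·40 = 680 ≡ 1, so λ ≡ 32·40 ≡ 19.
  x = λ² - 89 - 89 = 361 - 178 ≡ 86; y = λ·(89 - 86) - 57 ≡ 0. → (86, 0)
3P: (86, 0) + (89, 57). λ = (57 - 0)/(89 - 86) ≡ 57/3 mod 97. 3⁻¹ ≡ 65 (mod 97), so λ ≡ 19.
  x = λ² - 86 - 89 = 361 - 175 ≡ 89; y = λ·(86 - 89) - 0 ≡ 40. → (89, 40)
4P: (89, 40) + (89, 57): same x and y₁ ≡ -y₂, so the sum is 𝒪.
4P = 𝒪, so the order is 4.

4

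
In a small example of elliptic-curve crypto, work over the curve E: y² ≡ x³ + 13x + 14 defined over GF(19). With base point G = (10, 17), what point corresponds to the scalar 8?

(10, 2)

Repeated addition: build up to 8G.
2G: tangent at (10, 17): λ = (3·10² + 13)/(2·17) ≡ 9/15. 15⁻¹ ≡ 14 (mod 19) since 15·14 = 210 ≡ 1, so λ ≡ 9·14 ≡ 12.
  x = λ² - 10 - 10 = 144 - 20 ≡ 10; y = λ·(10 - 10) - 17 ≡ 2. → (10, 2)
3G: (10, 2) + (10, 17): same x and y₁ ≡ -y₂, so the sum is 𝒪.
4G: 𝒪 + (10, 17) = (10, 17) (identity).
5G: tangent at (10, 17): λ = (3·10² + 13)/(2·17) ≡ 9/15. 15⁻¹ ≡ 14 (mod 19), so λ ≡ 9·14 ≡ 12.
  x = λ² - 10 - 10 = 144 - 20 ≡ 10; y = λ·(10 - 10) - 17 ≡ 2. → (10, 2)
6G: (10, 2) + (10, 17): same x and y₁ ≡ -y₂, so the sum is 𝒪.
7G: 𝒪 + (10, 17) = (10, 17) (identity).
8G: tangent at (10, 17): λ = (3·10² + 13)/(2·17) ≡ 9/15. 15⁻¹ ≡ 14 (mod 19), so λ ≡ 9·14 ≡ 12.
  x = λ² - 10 - 10 = 144 - 20 ≡ 10; y = λ·(10 - 10) - 17 ≡ 2. → (10, 2)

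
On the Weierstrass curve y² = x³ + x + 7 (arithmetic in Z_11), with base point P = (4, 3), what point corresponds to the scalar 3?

Repeated addition: build up to 3P.
2P: tangent at (4, 3): λ = (3·4² + 1)/(2·3) ≡ 5/6. 6⁻¹ ≡ 2 (mod 11) since 6·2 = 12 ≡ 1, so λ ≡ 5·2 ≡ 10.
  x = λ² - 4 - 4 = 100 - 8 ≡ 4; y = λ·(4 - 4) - 3 ≡ 8. → (4, 8)
3P: (4, 8) + (4, 3): same x and y₁ ≡ -y₂, so the sum is O.

O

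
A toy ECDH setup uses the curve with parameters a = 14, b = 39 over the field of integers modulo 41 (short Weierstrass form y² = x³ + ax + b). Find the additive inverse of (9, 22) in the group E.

-(9, 22) = (9, -22 mod 41) = (9, 19).

(9, 19)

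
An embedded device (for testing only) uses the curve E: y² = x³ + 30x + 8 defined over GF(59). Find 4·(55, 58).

Write P = (55, 58).
Double-and-add on 4 = (100)₂. Start with P = (55, 58) for the leading 1-bit.
double: tangent at (55, 58): λ = (3·55² + 30)/(2·58) ≡ 19/57. 57⁻¹ ≡ 29 (mod 59) since 57·29 = 1653 ≡ 1, so λ ≡ 19·29 ≡ 20.
  x = λ² - 55 - 55 = 400 - 110 ≡ 54; y = λ·(55 - 54) - 58 ≡ 21. → (54, 21)
double: tangent at (54, 21): λ = (3·54² + 30)/(2·21) ≡ 46/42. 42⁻¹ ≡ 52 (mod 59), so λ ≡ 46·52 ≡ 32.
  x = λ² - 54 - 54 = 1024 - 108 ≡ 31; y = λ·(54 - 31) - 21 ≡ 7. → (31, 7)

(31, 7)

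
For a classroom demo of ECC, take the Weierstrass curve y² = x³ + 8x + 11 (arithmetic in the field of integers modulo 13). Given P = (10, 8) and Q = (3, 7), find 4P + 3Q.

First 4P:
Repeated addition: build up to 4P.
2P: tangent at (10, 8): λ = (3·10² + 8)/(2·8) ≡ 9/3. 3⁻¹ ≡ 9 (mod 13), so λ ≡ 9·9 ≡ 3.
  x = λ² - 10 - 10 = 9 - 20 ≡ 2; y = λ·(10 - 2) - 8 ≡ 3. → (2, 3)
3P: (2, 3) + (10, 8). λ = (8 - 3)/(10 - 2) ≡ 5/8 mod 13. 8⁻¹ ≡ 5 (mod 13), so λ ≡ 12.
  x = λ² - 2 - 10 = 144 - 12 ≡ 2; y = λ·(2 - 2) - 3 ≡ 10. → (2, 10)
4P: (2, 10) + (10, 8). λ = (8 - 10)/(10 - 2) ≡ 11/8 mod 13. 8⁻¹ ≡ 5 (mod 13) since 8·5 = 40 ≡ 1, so λ ≡ 3.
  x = λ² - 2 - 10 = 9 - 12 ≡ 10; y = λ·(2 - 10) - 10 ≡ 5. → (10, 5)
4P = (10, 5).
Next 3Q:
Repeated addition: build up to 3Q.
2Q: tangent at (3, 7): λ = (3·3² + 8)/(2·7) ≡ 9/1. 1⁻¹ ≡ 1 (mod 13) since 1·1 = 1 ≡ 1, so λ ≡ 9·1 ≡ 9.
  x = λ² - 3 - 3 = 81 - 6 ≡ 10; y = λ·(3 - 10) - 7 ≡ 8. → (10, 8)
3Q: (10, 8) + (3, 7). λ = (7 - 8)/(3 - 10) ≡ 12/6 mod 13. 6⁻¹ ≡ 11 (mod 13) since 6·11 = 66 ≡ 1, so λ ≡ 2.
  x = λ² - 10 - 3 = 4 - 13 ≡ 4; y = λ·(10 - 4) - 8 ≡ 4. → (4, 4)
3Q = (4, 4).
Finally 4P + 3Q:
(10, 5) + (4, 4). λ = (4 - 5)/(4 - 10) ≡ 12/7 mod 13. 7⁻¹ ≡ 2 (mod 13) since 7·2 = 14 ≡ 1, so λ ≡ 11.
  x = λ² - 10 - 4 = 121 - 14 ≡ 3; y = λ·(10 - 3) - 5 ≡ 7. → (3, 7)

(3, 7)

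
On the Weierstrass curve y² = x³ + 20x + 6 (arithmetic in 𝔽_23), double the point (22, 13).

tangent at (22, 13): λ = (3·22² + 20)/(2·13) ≡ 0/3. 3⁻¹ ≡ 8 (mod 23), so λ ≡ 0·8 ≡ 0.
  x = λ² - 22 - 22 = 0 - 44 ≡ 2; y = λ·(22 - 2) - 13 ≡ 10. → (2, 10)

(2, 10)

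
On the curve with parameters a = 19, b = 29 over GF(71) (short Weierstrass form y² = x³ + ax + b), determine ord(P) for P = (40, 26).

3

2P: tangent at (40, 26): λ = (3·40² + 19)/(2·26) ≡ 62/52. 52⁻¹ ≡ 56 (mod 71), so λ ≡ 62·56 ≡ 64.
  x = λ² - 40 - 40 = 4096 - 80 ≡ 40; y = λ·(40 - 40) - 26 ≡ 45. → (40, 45)
3P: (40, 45) + (40, 26): same x and y₁ ≡ -y₂, so the sum is O.
3P = O, so the order is 3.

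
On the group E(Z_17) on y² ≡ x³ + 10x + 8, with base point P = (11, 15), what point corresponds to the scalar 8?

(11, 2)

Double-and-add on 8 = (1000)₂. Start with P = (11, 15) for the leading 1-bit.
double: tangent at (11, 15): λ = (3·11² + 10)/(2·15) ≡ 16/13. 13⁻¹ ≡ 4 (mod 17) since 13·4 = 52 ≡ 1, so λ ≡ 16·4 ≡ 13.
  x = λ² - 11 - 11 = 169 - 22 ≡ 11; y = λ·(11 - 11) - 15 ≡ 2. → (11, 2)
double: tangent at (11, 2): λ = (3·11² + 10)/(2·2) ≡ 16/4. 4⁻¹ ≡ 13 (mod 17), so λ ≡ 16·13 ≡ 4.
  x = λ² - 11 - 11 = 16 - 22 ≡ 11; y = λ·(11 - 11) - 2 ≡ 15. → (11, 15)
double: tangent at (11, 15): λ = (3·11² + 10)/(2·15) ≡ 16/13. 13⁻¹ ≡ 4 (mod 17) since 13·4 = 52 ≡ 1, so λ ≡ 16·4 ≡ 13.
  x = λ² - 11 - 11 = 169 - 22 ≡ 11; y = λ·(11 - 11) - 15 ≡ 2. → (11, 2)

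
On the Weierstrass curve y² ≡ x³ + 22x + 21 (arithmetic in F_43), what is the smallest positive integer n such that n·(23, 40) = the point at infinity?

2P: tangent at (23, 40): λ = (3·23² + 22)/(2·40) ≡ 18/37. 37⁻¹ ≡ 7 (mod 43), so λ ≡ 18·7 ≡ 40.
  x = λ² - 23 - 23 = 1600 - 46 ≡ 6; y = λ·(23 - 6) - 40 ≡ 38. → (6, 38)
3P: (6, 38) + (23, 40). λ = (40 - 38)/(23 - 6) ≡ 2/17 mod 43. 17⁻¹ ≡ 38 (mod 43) since 17·38 = 646 ≡ 1, so λ ≡ 33.
  x = λ² - 6 - 23 = 1089 - 29 ≡ 28; y = λ·(6 - 28) - 38 ≡ 10. → (28, 10)
4P: (28, 10) + (23, 40). λ = (40 - 10)/(23 - 28) ≡ 30/38 mod 43. 38⁻¹ ≡ 17 (mod 43), so λ ≡ 37.
  x = λ² - 28 - 23 = 1369 - 51 ≡ 28; y = λ·(28 - 28) - 10 ≡ 33. → (28, 33)
5P: (28, 33) + (23, 40). λ = (40 - 33)/(23 - 28) ≡ 7/38 mod 43. 38⁻¹ ≡ 17 (mod 43), so λ ≡ 33.
  x = λ² - 28 - 23 = 1089 - 51 ≡ 6; y = λ·(28 - 6) - 33 ≡ 5. → (6, 5)
6P: (6, 5) + (23, 40). λ = (40 - 5)/(23 - 6) ≡ 35/17 mod 43. 17⁻¹ ≡ 38 (mod 43) since 17·38 = 646 ≡ 1, so λ ≡ 40.
  x = λ² - 6 - 23 = 1600 - 29 ≡ 23; y = λ·(6 - 23) - 5 ≡ 3. → (23, 3)
7P: (23, 3) + (23, 40): same x and y₁ ≡ -y₂, so the sum is the point at infinity.
7P = the point at infinity, so the order is 7.

7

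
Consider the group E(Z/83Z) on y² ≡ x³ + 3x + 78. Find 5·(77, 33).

Write G = (77, 33).
Repeated addition: build up to 5G.
2G: tangent at (77, 33): λ = (3·77² + 3)/(2·33) ≡ 28/66. 66⁻¹ ≡ 39 (mod 83) since 66·39 = 2574 ≡ 1, so λ ≡ 28·39 ≡ 13.
  x = λ² - 77 - 77 = 169 - 154 ≡ 15; y = λ·(77 - 15) - 33 ≡ 26. → (15, 26)
3G: (15, 26) + (77, 33). λ = (33 - 26)/(77 - 15) ≡ 7/62 mod 83. 62⁻¹ ≡ 79 (mod 83) since 62·79 = 4898 ≡ 1, so λ ≡ 55.
  x = λ² - 15 - 77 = 3025 - 92 ≡ 28; y = λ·(15 - 28) - 26 ≡ 6. → (28, 6)
4G: (28, 6) + (77, 33). λ = (33 - 6)/(77 - 28) ≡ 27/49 mod 83. 49⁻¹ ≡ 61 (mod 83) since 49·61 = 2989 ≡ 1, so λ ≡ 70.
  x = λ² - 28 - 77 = 4900 - 105 ≡ 64; y = λ·(28 - 64) - 6 ≡ 47. → (64, 47)
5G: (64, 47) + (77, 33). λ = (33 - 47)/(77 - 64) ≡ 69/13 mod 83. 13⁻¹ ≡ 32 (mod 83) since 13·32 = 416 ≡ 1, so λ ≡ 50.
  x = λ² - 64 - 77 = 2500 - 141 ≡ 35; y = λ·(64 - 35) - 47 ≡ 75. → (35, 75)

(35, 75)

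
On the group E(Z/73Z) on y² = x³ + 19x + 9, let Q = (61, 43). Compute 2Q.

tangent at (61, 43): λ = (3·61² + 19)/(2·43) ≡ 13/13. 13⁻¹ ≡ 45 (mod 73), so λ ≡ 13·45 ≡ 1.
  x = λ² - 61 - 61 = 1 - 122 ≡ 25; y = λ·(61 - 25) - 43 ≡ 66. → (25, 66)

(25, 66)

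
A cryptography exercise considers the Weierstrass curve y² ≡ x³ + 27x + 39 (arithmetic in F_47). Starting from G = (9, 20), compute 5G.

Double-and-add on 5 = (101)₂. Start with G = (9, 20) for the leading 1-bit.
double: tangent at (9, 20): λ = (3·9² + 27)/(2·20) ≡ 35/40. 40⁻¹ ≡ 20 (mod 47), so λ ≡ 35·20 ≡ 42.
  x = λ² - 9 - 9 = 1764 - 18 ≡ 7; y = λ·(9 - 7) - 20 ≡ 17. → (7, 17)
double: tangent at (7, 17): λ = (3·7² + 27)/(2·17) ≡ 33/34. 34⁻¹ ≡ 18 (mod 47), so λ ≡ 33·18 ≡ 30.
  x = λ² - 7 - 7 = 900 - 14 ≡ 40; y = λ·(7 - 40) - 17 ≡ 27. → (40, 27)
add G: (40, 27) + (9, 20). λ = (20 - 27)/(9 - 40) ≡ 40/16 mod 47. 16⁻¹ ≡ 3 (mod 47), so λ ≡ 26.
  x = λ² - 40 - 9 = 676 - 49 ≡ 16; y = λ·(40 - 16) - 27 ≡ 33. → (16, 33)

(16, 33)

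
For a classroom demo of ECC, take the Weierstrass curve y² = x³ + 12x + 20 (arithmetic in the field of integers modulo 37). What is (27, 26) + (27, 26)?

(19, 22)

tangent at (27, 26): λ = (3·27² + 12)/(2·26) ≡ 16/15. 15⁻¹ ≡ 5 (mod 37), so λ ≡ 16·5 ≡ 6.
  x = λ² - 27 - 27 = 36 - 54 ≡ 19; y = λ·(27 - 19) - 26 ≡ 22. → (19, 22)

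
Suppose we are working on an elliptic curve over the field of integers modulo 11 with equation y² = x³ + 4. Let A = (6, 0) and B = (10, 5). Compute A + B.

(6, 0) + (10, 5). λ = (5 - 0)/(10 - 6) ≡ 5/4 mod 11. 4⁻¹ ≡ 3 (mod 11), so λ ≡ 4.
  x = λ² - 6 - 10 = 16 - 16 ≡ 0; y = λ·(6 - 0) - 0 ≡ 2. → (0, 2)

(0, 2)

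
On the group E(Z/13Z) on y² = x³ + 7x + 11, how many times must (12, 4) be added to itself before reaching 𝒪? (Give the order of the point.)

2P: tangent at (12, 4): λ = (3·12² + 7)/(2·4) ≡ 10/8. 8⁻¹ ≡ 5 (mod 13), so λ ≡ 10·5 ≡ 11.
  x = λ² - 12 - 12 = 121 - 24 ≡ 6; y = λ·(12 - 6) - 4 ≡ 10. → (6, 10)
3P: (6, 10) + (12, 4). λ = (4 - 10)/(12 - 6) ≡ 7/6 mod 13. 6⁻¹ ≡ 11 (mod 13) since 6·11 = 66 ≡ 1, so λ ≡ 12.
  x = λ² - 6 - 12 = 144 - 18 ≡ 9; y = λ·(6 - 9) - 10 ≡ 6. → (9, 6)
4P: (9, 6) + (12, 4). λ = (4 - 6)/(12 - 9) ≡ 11/3 mod 13. 3⁻¹ ≡ 9 (mod 13), so λ ≡ 8.
  x = λ² - 9 - 12 = 64 - 21 ≡ 4; y = λ·(9 - 4) - 6 ≡ 8. → (4, 8)
5P: (4, 8) + (12, 4). λ = (4 - 8)/(12 - 4) ≡ 9/8 mod 13. 8⁻¹ ≡ 5 (mod 13), so λ ≡ 6.
  x = λ² - 4 - 12 = 36 - 16 ≡ 7; y = λ·(4 - 7) - 8 ≡ 0. → (7, 0)
6P: (7, 0) + (12, 4). λ = (4 - 0)/(12 - 7) ≡ 4/5 mod 13. 5⁻¹ ≡ 8 (mod 13), so λ ≡ 6.
  x = λ² - 7 - 12 = 36 - 19 ≡ 4; y = λ·(7 - 4) - 0 ≡ 5. → (4, 5)
7P: (4, 5) + (12, 4). λ = (4 - 5)/(12 - 4) ≡ 12/8 mod 13. 8⁻¹ ≡ 5 (mod 13), so λ ≡ 8.
  x = λ² - 4 - 12 = 64 - 16 ≡ 9; y = λ·(4 - 9) - 5 ≡ 7. → (9, 7)
8P: (9, 7) + (12, 4). λ = (4 - 7)/(12 - 9) ≡ 10/3 mod 13. 3⁻¹ ≡ 9 (mod 13) since 3·9 = 27 ≡ 1, so λ ≡ 12.
  x = λ² - 9 - 12 = 144 - 21 ≡ 6; y = λ·(9 - 6) - 7 ≡ 3. → (6, 3)
9P: (6, 3) + (12, 4). λ = (4 - 3)/(12 - 6) ≡ 1/6 mod 13. 6⁻¹ ≡ 11 (mod 13) since 6·11 = 66 ≡ 1, so λ ≡ 11.
  x = λ² - 6 - 12 = 121 - 18 ≡ 12; y = λ·(6 - 12) - 3 ≡ 9. → (12, 9)
10P: (12, 9) + (12, 4): same x and y₁ ≡ -y₂, so the sum is 𝒪.
10P = 𝒪, so the order is 10.

10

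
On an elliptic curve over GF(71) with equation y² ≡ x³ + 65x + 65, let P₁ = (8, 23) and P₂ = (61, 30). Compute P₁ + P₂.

(8, 23) + (61, 30). λ = (30 - 23)/(61 - 8) ≡ 7/53 mod 71. 53⁻¹ ≡ 67 (mod 71) since 53·67 = 3551 ≡ 1, so λ ≡ 43.
  x = λ² - 8 - 61 = 1849 - 69 ≡ 5; y = λ·(8 - 5) - 23 ≡ 35. → (5, 35)

(5, 35)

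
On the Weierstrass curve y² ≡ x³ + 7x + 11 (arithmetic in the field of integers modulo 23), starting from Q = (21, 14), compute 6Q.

Repeated addition: build up to 6Q.
2Q: tangent at (21, 14): λ = (3·21² + 7)/(2·14) ≡ 19/5. 5⁻¹ ≡ 14 (mod 23) since 5·14 = 70 ≡ 1, so λ ≡ 19·14 ≡ 13.
  x = λ² - 21 - 21 = 169 - 42 ≡ 12; y = λ·(21 - 12) - 14 ≡ 11. → (12, 11)
3Q: (12, 11) + (21, 14). λ = (14 - 11)/(21 - 12) ≡ 3/9 mod 23. 9⁻¹ ≡ 18 (mod 23) since 9·18 = 162 ≡ 1, so λ ≡ 8.
  x = λ² - 12 - 21 = 64 - 33 ≡ 8; y = λ·(12 - 8) - 11 ≡ 21. → (8, 21)
4Q: (8, 21) + (21, 14). λ = (14 - 21)/(21 - 8) ≡ 16/13 mod 23. 13⁻¹ ≡ 16 (mod 23), so λ ≡ 3.
  x = λ² - 8 - 21 = 9 - 29 ≡ 3; y = λ·(8 - 3) - 21 ≡ 17. → (3, 17)
5Q: (3, 17) + (21, 14). λ = (14 - 17)/(21 - 3) ≡ 20/18 mod 23. 18⁻¹ ≡ 9 (mod 23) since 18·9 = 162 ≡ 1, so λ ≡ 19.
  x = λ² - 3 - 21 = 361 - 24 ≡ 15; y = λ·(3 - 15) - 17 ≡ 8. → (15, 8)
6Q: (15, 8) + (21, 14). λ = (14 - 8)/(21 - 15) ≡ 6/6 mod 23. 6⁻¹ ≡ 4 (mod 23), so λ ≡ 1.
  x = λ² - 15 - 21 = 1 - 36 ≡ 11; y = λ·(15 - 11) - 8 ≡ 19. → (11, 19)

(11, 19)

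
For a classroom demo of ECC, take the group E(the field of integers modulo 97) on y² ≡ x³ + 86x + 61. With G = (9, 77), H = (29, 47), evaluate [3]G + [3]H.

(67, 39)

First 3G:
Repeated addition: build up to 3G.
2G: tangent at (9, 77): λ = (3·9² + 86)/(2·77) ≡ 38/57. 57⁻¹ ≡ 80 (mod 97), so λ ≡ 38·80 ≡ 33.
  x = λ² - 9 - 9 = 1089 - 18 ≡ 4; y = λ·(9 - 4) - 77 ≡ 88. → (4, 88)
3G: (4, 88) + (9, 77). λ = (77 - 88)/(9 - 4) ≡ 86/5 mod 97. 5⁻¹ ≡ 39 (mod 97), so λ ≡ 56.
  x = λ² - 4 - 9 = 3136 - 13 ≡ 19; y = λ·(4 - 19) - 88 ≡ 42. → (19, 42)
3G = (19, 42).
Next 3H:
Repeated addition: build up to 3H.
2H: tangent at (29, 47): λ = (3·29² + 86)/(2·47) ≡ 87/94. 94⁻¹ ≡ 32 (mod 97) since 94·32 = 3008 ≡ 1, so λ ≡ 87·32 ≡ 68.
  x = λ² - 29 - 29 = 4624 - 58 ≡ 7; y = λ·(29 - 7) - 47 ≡ 91. → (7, 91)
3H: (7, 91) + (29, 47). λ = (47 - 91)/(29 - 7) ≡ 53/22 mod 97. 22⁻¹ ≡ 75 (mod 97) since 22·75 = 1650 ≡ 1, so λ ≡ 95.
  x = λ² - 7 - 29 = 9025 - 36 ≡ 65; y = λ·(7 - 65) - 91 ≡ 25. → (65, 25)
3H = (65, 25).
Finally 3G + 3H:
(19, 42) + (65, 25). λ = (25 - 42)/(65 - 19) ≡ 80/46 mod 97. 46⁻¹ ≡ 19 (mod 97), so λ ≡ 65.
  x = λ² - 19 - 65 = 4225 - 84 ≡ 67; y = λ·(19 - 67) - 42 ≡ 39. → (67, 39)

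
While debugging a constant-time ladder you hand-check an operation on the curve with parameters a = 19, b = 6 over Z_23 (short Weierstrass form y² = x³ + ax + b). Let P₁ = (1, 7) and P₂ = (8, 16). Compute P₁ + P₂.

(18, 4)

(1, 7) + (8, 16). λ = (16 - 7)/(8 - 1) ≡ 9/7 mod 23. 7⁻¹ ≡ 10 (mod 23) since 7·10 = 70 ≡ 1, so λ ≡ 21.
  x = λ² - 1 - 8 = 441 - 9 ≡ 18; y = λ·(1 - 18) - 7 ≡ 4. → (18, 4)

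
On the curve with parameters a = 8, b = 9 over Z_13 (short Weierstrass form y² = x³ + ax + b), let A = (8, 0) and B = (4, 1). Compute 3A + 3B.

(6, 0)

First 3A:
Repeated addition: build up to 3A.
2A: (8, 0) + (8, 0): same x and y₁ ≡ -y₂, so the sum is O.
3A: O + (8, 0) = (8, 0) (identity).
3A = (8, 0).
Next 3B:
Repeated addition: build up to 3B.
2B: tangent at (4, 1): λ = (3·4² + 8)/(2·1) ≡ 4/2. 2⁻¹ ≡ 7 (mod 13) since 2·7 = 14 ≡ 1, so λ ≡ 4·7 ≡ 2.
  x = λ² - 4 - 4 = 4 - 8 ≡ 9; y = λ·(4 - 9) - 1 ≡ 2. → (9, 2)
3B: (9, 2) + (4, 1). λ = (1 - 2)/(4 - 9) ≡ 12/8 mod 13. 8⁻¹ ≡ 5 (mod 13), so λ ≡ 8.
  x = λ² - 9 - 4 = 64 - 13 ≡ 12; y = λ·(9 - 12) - 2 ≡ 0. → (12, 0)
3B = (12, 0).
Finally 3A + 3B:
(8, 0) + (12, 0). λ = (0 - 0)/(12 - 8) ≡ 0/4 mod 13. 4⁻¹ ≡ 10 (mod 13), so λ ≡ 0.
  x = λ² - 8 - 12 = 0 - 20 ≡ 6; y = λ·(8 - 6) - 0 ≡ 0. → (6, 0)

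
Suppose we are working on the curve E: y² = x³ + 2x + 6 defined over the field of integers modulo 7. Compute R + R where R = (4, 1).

(1, 4)

tangent at (4, 1): λ = (3·4² + 2)/(2·1) ≡ 1/2. 2⁻¹ ≡ 4 (mod 7) since 2·4 = 8 ≡ 1, so λ ≡ 1·4 ≡ 4.
  x = λ² - 4 - 4 = 16 - 8 ≡ 1; y = λ·(4 - 1) - 1 ≡ 4. → (1, 4)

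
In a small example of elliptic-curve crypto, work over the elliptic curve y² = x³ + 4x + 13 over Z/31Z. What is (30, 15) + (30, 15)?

tangent at (30, 15): λ = (3·30² + 4)/(2·15) ≡ 7/30. 30⁻¹ ≡ 30 (mod 31), so λ ≡ 7·30 ≡ 24.
  x = λ² - 30 - 30 = 576 - 60 ≡ 20; y = λ·(30 - 20) - 15 ≡ 8. → (20, 8)

(20, 8)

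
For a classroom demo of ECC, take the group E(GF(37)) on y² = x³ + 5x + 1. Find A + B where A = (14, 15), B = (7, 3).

(28, 35)

(14, 15) + (7, 3). λ = (3 - 15)/(7 - 14) ≡ 25/30 mod 37. 30⁻¹ ≡ 21 (mod 37) since 30·21 = 630 ≡ 1, so λ ≡ 7.
  x = λ² - 14 - 7 = 49 - 21 ≡ 28; y = λ·(14 - 28) - 15 ≡ 35. → (28, 35)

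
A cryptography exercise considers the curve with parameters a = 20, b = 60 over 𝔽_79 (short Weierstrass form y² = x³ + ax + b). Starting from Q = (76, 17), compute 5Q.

(15, 41)

Double-and-add on 5 = (101)₂. Start with Q = (76, 17) for the leading 1-bit.
double: tangent at (76, 17): λ = (3·76² + 20)/(2·17) ≡ 47/34. 34⁻¹ ≡ 7 (mod 79), so λ ≡ 47·7 ≡ 13.
  x = λ² - 76 - 76 = 169 - 152 ≡ 17; y = λ·(76 - 17) - 17 ≡ 39. → (17, 39)
double: tangent at (17, 39): λ = (3·17² + 20)/(2·39) ≡ 18/78. 78⁻¹ ≡ 78 (mod 79), so λ ≡ 18·78 ≡ 61.
  x = λ² - 17 - 17 = 3721 - 34 ≡ 53; y = λ·(17 - 53) - 39 ≡ 56. → (53, 56)
add Q: (53, 56) + (76, 17). λ = (17 - 56)/(76 - 53) ≡ 40/23 mod 79. 23⁻¹ ≡ 55 (mod 79), so λ ≡ 67.
  x = λ² - 53 - 76 = 4489 - 129 ≡ 15; y = λ·(53 - 15) - 56 ≡ 41. → (15, 41)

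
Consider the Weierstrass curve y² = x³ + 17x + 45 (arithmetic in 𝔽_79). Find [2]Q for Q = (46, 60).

(18, 69)

tangent at (46, 60): λ = (3·46² + 17)/(2·60) ≡ 45/41. 41⁻¹ ≡ 27 (mod 79) since 41·27 = 1107 ≡ 1, so λ ≡ 45·27 ≡ 30.
  x = λ² - 46 - 46 = 900 - 92 ≡ 18; y = λ·(46 - 18) - 60 ≡ 69. → (18, 69)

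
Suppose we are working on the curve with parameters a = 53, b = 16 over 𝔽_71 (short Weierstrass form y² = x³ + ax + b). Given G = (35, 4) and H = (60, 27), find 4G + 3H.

(64, 56)

First 4G:
Double-and-add on 4 = (100)₂. Start with G = (35, 4) for the leading 1-bit.
double: tangent at (35, 4): λ = (3·35² + 53)/(2·4) ≡ 36/8. 8⁻¹ ≡ 9 (mod 71), so λ ≡ 36·9 ≡ 40.
  x = λ² - 35 - 35 = 1600 - 70 ≡ 39; y = λ·(35 - 39) - 4 ≡ 49. → (39, 49)
double: tangent at (39, 49): λ = (3·39² + 53)/(2·49) ≡ 1/27. 27⁻¹ ≡ 50 (mod 71), so λ ≡ 1·50 ≡ 50.
  x = λ² - 39 - 39 = 2500 - 78 ≡ 8; y = λ·(39 - 8) - 49 ≡ 10. → (8, 10)
4G = (8, 10).
Next 3H:
Repeated addition: build up to 3H.
2H: tangent at (60, 27): λ = (3·60² + 53)/(2·27) ≡ 61/54. 54⁻¹ ≡ 25 (mod 71), so λ ≡ 61·25 ≡ 34.
  x = λ² - 60 - 60 = 1156 - 120 ≡ 42; y = λ·(60 - 42) - 27 ≡ 17. → (42, 17)
3H: (42, 17) + (60, 27). λ = (27 - 17)/(60 - 42) ≡ 10/18 mod 71. 18⁻¹ ≡ 4 (mod 71), so λ ≡ 40.
  x = λ² - 42 - 60 = 1600 - 102 ≡ 7; y = λ·(42 - 7) - 17 ≡ 34. → (7, 34)
3H = (7, 34).
Finally 4G + 3H:
(8, 10) + (7, 34). λ = (34 - 10)/(7 - 8) ≡ 24/70 mod 71. 70⁻¹ ≡ 70 (mod 71), so λ ≡ 47.
  x = λ² - 8 - 7 = 2209 - 15 ≡ 64; y = λ·(8 - 64) - 10 ≡ 56. → (64, 56)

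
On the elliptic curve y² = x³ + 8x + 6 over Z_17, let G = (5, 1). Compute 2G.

tangent at (5, 1): λ = (3·5² + 8)/(2·1) ≡ 15/2. 2⁻¹ ≡ 9 (mod 17) since 2·9 = 18 ≡ 1, so λ ≡ 15·9 ≡ 16.
  x = λ² - 5 - 5 = 256 - 10 ≡ 8; y = λ·(5 - 8) - 1 ≡ 2. → (8, 2)

(8, 2)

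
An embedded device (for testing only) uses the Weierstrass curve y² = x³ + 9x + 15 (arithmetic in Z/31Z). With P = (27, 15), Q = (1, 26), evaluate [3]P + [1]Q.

First 3P:
Repeated addition: build up to 3P.
2P: tangent at (27, 15): λ = (3·27² + 9)/(2·15) ≡ 26/30. 30⁻¹ ≡ 30 (mod 31) since 30·30 = 900 ≡ 1, so λ ≡ 26·30 ≡ 5.
  x = λ² - 27 - 27 = 25 - 54 ≡ 2; y = λ·(27 - 2) - 15 ≡ 17. → (2, 17)
3P: (2, 17) + (27, 15). λ = (15 - 17)/(27 - 2) ≡ 29/25 mod 31. 25⁻¹ ≡ 5 (mod 31), so λ ≡ 21.
  x = λ² - 2 - 27 = 441 - 29 ≡ 9; y = λ·(2 - 9) - 17 ≡ 22. → (9, 22)
3P = (9, 22).
Finally 3P + Q:
(9, 22) + (1, 26). λ = (26 - 22)/(1 - 9) ≡ 4/23 mod 31. 23⁻¹ ≡ 27 (mod 31), so λ ≡ 15.
  x = λ² - 9 - 1 = 225 - 10 ≡ 29; y = λ·(9 - 29) - 22 ≡ 19. → (29, 19)

(29, 19)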